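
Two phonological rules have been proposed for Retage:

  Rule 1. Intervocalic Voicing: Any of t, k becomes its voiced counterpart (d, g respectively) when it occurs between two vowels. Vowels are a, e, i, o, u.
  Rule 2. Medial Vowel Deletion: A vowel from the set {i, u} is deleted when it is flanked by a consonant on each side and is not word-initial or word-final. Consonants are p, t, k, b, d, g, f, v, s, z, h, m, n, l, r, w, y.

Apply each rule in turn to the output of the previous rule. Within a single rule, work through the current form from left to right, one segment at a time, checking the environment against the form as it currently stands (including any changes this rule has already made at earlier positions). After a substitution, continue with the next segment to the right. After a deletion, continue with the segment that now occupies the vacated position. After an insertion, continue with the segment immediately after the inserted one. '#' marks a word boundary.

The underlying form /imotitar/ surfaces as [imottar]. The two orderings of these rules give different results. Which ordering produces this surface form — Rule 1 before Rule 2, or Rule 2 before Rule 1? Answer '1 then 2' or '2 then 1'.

Order 1 then 2:
  1 Intervocalic Voicing: [imotitar] → [imodidar]
  2 Medial Vowel Deletion: [imodidar] → [imoddar]
  result: [imoddar]
Order 2 then 1:
  2 Medial Vowel Deletion: [imotitar] → [imottar]
  1 Intervocalic Voicing: no change — [imottar]
  result: [imottar]

2 then 1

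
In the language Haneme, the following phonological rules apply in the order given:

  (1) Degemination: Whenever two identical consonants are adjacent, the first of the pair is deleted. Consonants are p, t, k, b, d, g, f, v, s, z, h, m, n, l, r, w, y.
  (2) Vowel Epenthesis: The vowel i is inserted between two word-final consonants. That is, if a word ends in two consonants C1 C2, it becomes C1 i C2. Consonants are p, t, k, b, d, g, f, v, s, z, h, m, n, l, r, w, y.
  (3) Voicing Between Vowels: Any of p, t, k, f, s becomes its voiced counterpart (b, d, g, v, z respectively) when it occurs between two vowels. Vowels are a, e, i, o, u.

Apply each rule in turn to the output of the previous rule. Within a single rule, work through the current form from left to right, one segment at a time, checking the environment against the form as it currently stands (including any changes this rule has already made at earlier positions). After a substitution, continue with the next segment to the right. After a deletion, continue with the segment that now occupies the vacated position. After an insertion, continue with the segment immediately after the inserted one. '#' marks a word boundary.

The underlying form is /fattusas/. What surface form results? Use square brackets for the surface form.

(1) Degemination: [fattusas] → [fatusas]
(2) Vowel Epenthesis: no change — [fatusas]
(3) Voicing Between Vowels: [fatusas] → [faduzas]

[faduzas]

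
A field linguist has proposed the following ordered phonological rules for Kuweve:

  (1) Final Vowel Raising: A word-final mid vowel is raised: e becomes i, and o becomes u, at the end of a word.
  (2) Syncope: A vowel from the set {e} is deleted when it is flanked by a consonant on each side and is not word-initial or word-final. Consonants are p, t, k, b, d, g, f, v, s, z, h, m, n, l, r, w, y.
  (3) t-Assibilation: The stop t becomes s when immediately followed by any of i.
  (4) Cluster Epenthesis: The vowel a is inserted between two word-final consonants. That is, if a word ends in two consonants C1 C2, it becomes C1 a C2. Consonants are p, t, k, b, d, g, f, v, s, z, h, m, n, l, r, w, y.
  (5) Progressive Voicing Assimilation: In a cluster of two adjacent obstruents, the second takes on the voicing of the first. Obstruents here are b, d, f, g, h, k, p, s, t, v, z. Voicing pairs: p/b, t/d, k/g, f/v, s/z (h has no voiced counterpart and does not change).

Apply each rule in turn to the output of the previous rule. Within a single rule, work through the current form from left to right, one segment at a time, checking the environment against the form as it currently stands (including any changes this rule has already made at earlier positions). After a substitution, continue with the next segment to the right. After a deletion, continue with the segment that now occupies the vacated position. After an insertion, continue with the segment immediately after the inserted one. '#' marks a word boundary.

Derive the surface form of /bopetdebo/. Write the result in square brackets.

(1) Final Vowel Raising: [bopetdebo] → [bopetdebu]
(2) Syncope: [bopetdebu] → [boptdbu]
(3) t-Assibilation: no change — [boptdbu]
(4) Cluster Epenthesis: no change — [boptdbu]
(5) Progressive Voicing Assimilation: [boptdbu] → [bopttpu]

[bopttpu]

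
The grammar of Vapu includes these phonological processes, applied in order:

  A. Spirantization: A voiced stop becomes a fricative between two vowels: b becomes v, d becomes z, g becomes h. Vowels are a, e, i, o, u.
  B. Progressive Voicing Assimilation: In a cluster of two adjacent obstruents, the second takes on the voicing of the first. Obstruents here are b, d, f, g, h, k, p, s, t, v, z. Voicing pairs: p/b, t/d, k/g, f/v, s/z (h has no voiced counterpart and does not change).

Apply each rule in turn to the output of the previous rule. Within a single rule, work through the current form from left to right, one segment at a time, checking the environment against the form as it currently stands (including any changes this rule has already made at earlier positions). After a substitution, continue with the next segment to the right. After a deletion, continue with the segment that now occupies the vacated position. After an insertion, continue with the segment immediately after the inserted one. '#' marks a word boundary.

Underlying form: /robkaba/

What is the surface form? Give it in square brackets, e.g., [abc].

[robgava]

A Spirantization: [robkaba] → [robkava]
B Progressive Voicing Assimilation: [robkava] → [robgava]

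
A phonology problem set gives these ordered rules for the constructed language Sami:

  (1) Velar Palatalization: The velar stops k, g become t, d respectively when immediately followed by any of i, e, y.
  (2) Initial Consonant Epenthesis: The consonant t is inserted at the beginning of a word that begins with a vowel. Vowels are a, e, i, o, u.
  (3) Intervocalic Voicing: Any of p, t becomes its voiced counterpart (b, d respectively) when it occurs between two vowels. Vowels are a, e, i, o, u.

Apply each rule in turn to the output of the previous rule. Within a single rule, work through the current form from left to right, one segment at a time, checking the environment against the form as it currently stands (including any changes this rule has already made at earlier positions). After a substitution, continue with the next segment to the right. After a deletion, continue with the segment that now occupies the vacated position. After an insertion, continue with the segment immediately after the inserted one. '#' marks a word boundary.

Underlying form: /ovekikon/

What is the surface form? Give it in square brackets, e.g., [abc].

[tovedikon]

(1) Velar Palatalization: [ovekikon] → [ovetikon]
(2) Initial Consonant Epenthesis: [ovetikon] → [tovetikon]
(3) Intervocalic Voicing: [tovetikon] → [tovedikon]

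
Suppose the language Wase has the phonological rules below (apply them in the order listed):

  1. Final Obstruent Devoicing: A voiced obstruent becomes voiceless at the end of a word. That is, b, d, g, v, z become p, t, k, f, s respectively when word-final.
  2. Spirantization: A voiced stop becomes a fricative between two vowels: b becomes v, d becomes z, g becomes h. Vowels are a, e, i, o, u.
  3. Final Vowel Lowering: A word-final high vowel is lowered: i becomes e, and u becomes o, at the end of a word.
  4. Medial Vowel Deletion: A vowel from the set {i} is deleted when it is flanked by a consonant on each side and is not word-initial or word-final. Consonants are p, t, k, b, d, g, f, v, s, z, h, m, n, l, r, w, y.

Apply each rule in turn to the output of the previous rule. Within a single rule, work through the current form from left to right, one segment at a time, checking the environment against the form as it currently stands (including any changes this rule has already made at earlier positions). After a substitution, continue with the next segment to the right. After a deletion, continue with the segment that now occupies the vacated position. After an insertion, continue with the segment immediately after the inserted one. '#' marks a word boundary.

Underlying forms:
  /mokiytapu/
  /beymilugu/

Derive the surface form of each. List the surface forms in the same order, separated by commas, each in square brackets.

[mokytapo], [beymluho]

/mokiytapu/:
  1 Final Obstruent Devoicing: no change — [mokiytapu]
  2 Spirantization: no change — [mokiytapu]
  3 Final Vowel Lowering: [mokiytapu] → [mokiytapo]
  4 Medial Vowel Deletion: [mokiytapo] → [mokytapo]
/beymilugu/:
  1 Final Obstruent Devoicing: no change — [beymilugu]
  2 Spirantization: [beymilugu] → [beymiluhu]
  3 Final Vowel Lowering: [beymiluhu] → [beymiluho]
  4 Medial Vowel Deletion: [beymiluho] → [beymluho]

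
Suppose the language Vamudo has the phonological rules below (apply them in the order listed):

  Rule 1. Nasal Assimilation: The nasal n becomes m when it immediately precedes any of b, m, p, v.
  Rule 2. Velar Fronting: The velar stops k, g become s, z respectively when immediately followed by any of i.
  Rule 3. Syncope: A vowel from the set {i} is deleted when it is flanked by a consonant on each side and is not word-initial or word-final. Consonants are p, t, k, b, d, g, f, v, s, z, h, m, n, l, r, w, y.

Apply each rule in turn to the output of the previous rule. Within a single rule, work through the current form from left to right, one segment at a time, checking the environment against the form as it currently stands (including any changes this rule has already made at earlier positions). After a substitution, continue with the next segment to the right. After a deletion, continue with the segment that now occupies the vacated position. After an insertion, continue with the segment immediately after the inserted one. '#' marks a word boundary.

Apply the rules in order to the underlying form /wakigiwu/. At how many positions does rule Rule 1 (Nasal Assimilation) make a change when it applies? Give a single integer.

0

Rule 1 Nasal Assimilation: no change — [wakigiwu]
Rule 2 Velar Fronting: [wakigiwu] → [wasiziwu]
Rule 3 Syncope: [wasiziwu] → [waszwu]
Rule Rule 1 changed 0 position(s).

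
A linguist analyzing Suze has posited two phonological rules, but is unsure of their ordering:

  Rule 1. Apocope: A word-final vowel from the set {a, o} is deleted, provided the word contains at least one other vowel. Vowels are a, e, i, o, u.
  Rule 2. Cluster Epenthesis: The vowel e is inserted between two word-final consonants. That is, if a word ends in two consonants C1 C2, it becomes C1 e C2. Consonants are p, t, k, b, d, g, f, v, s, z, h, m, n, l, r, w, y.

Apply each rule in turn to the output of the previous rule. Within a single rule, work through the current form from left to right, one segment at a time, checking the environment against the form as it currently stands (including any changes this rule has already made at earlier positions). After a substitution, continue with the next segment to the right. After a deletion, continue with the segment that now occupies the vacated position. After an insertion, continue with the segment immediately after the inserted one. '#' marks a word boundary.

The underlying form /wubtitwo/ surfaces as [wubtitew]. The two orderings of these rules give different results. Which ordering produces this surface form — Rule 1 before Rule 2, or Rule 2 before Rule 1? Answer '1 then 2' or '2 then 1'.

1 then 2

Order 1 then 2:
  1 Apocope: [wubtitwo] → [wubtitw]
  2 Cluster Epenthesis: [wubtitw] → [wubtitew]
  result: [wubtitew]
Order 2 then 1:
  2 Cluster Epenthesis: no change — [wubtitwo]
  1 Apocope: [wubtitwo] → [wubtitw]
  result: [wubtitw]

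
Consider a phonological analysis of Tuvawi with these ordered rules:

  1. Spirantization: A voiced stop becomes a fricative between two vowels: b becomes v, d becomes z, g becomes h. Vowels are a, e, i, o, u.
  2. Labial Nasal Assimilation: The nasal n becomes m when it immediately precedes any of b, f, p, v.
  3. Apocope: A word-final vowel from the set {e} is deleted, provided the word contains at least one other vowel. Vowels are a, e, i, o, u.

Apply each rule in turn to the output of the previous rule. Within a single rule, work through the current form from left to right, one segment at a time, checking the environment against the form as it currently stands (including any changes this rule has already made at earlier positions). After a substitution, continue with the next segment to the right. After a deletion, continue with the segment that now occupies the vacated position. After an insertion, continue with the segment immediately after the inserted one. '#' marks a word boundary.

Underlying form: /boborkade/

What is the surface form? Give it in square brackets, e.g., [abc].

1 Spirantization: [boborkade] → [bovorkaze]
2 Labial Nasal Assimilation: no change — [bovorkaze]
3 Apocope: [bovorkaze] → [bovorkaz]

[bovorkaz]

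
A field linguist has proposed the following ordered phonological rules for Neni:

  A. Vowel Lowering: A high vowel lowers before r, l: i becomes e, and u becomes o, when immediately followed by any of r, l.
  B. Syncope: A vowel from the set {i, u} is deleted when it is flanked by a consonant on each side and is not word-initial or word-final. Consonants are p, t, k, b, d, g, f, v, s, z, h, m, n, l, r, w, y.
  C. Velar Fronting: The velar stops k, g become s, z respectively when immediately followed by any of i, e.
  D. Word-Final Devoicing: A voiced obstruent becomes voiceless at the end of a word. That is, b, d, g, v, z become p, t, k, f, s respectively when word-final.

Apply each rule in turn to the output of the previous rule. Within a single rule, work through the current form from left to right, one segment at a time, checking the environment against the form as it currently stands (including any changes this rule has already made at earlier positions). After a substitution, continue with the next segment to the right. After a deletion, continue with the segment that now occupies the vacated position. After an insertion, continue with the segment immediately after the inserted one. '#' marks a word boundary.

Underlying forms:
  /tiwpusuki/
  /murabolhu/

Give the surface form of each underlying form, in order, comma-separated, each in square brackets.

/tiwpusuki/:
  A Vowel Lowering: no change — [tiwpusuki]
  B Syncope: [tiwpusuki] → [twpski]
  C Velar Fronting: [twpski] → [twpssi]
  D Word-Final Devoicing: no change — [twpssi]
/murabolhu/:
  A Vowel Lowering: [murabolhu] → [morabolhu]
  B Syncope: no change — [morabolhu]
  C Velar Fronting: no change — [morabolhu]
  D Word-Final Devoicing: no change — [morabolhu]

[twpssi], [morabolhu]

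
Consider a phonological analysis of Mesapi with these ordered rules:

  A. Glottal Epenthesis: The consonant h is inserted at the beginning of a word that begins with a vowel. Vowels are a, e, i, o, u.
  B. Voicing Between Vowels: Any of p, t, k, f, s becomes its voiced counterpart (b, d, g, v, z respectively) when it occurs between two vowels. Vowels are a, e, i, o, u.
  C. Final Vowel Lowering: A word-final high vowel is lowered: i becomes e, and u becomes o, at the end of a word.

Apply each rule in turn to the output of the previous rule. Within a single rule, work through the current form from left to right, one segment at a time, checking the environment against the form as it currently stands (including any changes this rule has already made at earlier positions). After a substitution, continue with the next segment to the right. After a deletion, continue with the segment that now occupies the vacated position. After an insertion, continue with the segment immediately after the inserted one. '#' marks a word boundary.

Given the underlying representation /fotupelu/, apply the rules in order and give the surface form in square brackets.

[fodubelo]

A Glottal Epenthesis: no change — [fotupelu]
B Voicing Between Vowels: [fotupelu] → [fodubelu]
C Final Vowel Lowering: [fodubelu] → [fodubelo]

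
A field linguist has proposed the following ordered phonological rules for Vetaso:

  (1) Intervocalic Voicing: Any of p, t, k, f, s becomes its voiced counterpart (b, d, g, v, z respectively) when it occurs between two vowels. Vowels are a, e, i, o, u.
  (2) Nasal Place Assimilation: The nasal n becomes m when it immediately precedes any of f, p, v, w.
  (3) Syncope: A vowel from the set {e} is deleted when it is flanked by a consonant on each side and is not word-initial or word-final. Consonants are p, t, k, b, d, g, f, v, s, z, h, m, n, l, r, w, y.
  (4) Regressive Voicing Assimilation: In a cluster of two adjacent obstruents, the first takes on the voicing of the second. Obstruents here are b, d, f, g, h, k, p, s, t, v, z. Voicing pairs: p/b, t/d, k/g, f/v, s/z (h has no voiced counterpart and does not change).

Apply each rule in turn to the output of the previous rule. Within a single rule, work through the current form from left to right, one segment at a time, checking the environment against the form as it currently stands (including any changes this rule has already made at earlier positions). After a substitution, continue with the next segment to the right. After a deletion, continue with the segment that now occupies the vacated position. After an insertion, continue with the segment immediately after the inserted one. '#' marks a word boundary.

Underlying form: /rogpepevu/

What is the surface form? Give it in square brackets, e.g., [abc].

[rokbbvu]

(1) Intervocalic Voicing: [rogpepevu] → [rogpebevu]
(2) Nasal Place Assimilation: no change — [rogpebevu]
(3) Syncope: [rogpebevu] → [rogpbvu]
(4) Regressive Voicing Assimilation: [rogpbvu] → [rokbbvu]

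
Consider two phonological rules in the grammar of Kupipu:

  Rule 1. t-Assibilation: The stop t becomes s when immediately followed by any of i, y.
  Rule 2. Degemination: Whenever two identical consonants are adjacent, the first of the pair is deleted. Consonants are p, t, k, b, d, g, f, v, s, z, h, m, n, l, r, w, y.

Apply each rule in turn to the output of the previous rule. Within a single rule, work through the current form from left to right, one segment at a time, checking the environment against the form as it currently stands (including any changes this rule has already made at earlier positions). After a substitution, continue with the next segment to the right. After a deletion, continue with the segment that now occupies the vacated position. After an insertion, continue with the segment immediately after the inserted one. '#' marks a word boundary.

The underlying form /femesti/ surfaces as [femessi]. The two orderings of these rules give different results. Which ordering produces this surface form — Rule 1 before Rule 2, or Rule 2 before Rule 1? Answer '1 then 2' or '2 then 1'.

2 then 1

Order 1 then 2:
  1 t-Assibilation: [femesti] → [femessi]
  2 Degemination: [femessi] → [femesi]
  result: [femesi]
Order 2 then 1:
  2 Degemination: no change — [femesti]
  1 t-Assibilation: [femesti] → [femessi]
  result: [femessi]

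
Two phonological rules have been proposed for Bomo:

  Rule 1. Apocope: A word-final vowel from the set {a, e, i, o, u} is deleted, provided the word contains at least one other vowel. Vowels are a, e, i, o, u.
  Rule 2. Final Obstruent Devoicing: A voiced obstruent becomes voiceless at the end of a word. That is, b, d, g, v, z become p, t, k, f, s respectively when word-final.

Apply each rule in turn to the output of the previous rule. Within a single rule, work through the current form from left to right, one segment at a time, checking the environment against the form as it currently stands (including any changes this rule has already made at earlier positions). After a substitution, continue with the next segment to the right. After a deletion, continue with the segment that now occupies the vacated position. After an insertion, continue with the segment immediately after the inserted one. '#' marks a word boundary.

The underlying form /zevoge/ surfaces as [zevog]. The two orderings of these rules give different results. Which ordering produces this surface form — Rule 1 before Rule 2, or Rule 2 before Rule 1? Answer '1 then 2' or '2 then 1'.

Order 1 then 2:
  1 Apocope: [zevoge] → [zevog]
  2 Final Obstruent Devoicing: [zevog] → [zevok]
  result: [zevok]
Order 2 then 1:
  2 Final Obstruent Devoicing: no change — [zevoge]
  1 Apocope: [zevoge] → [zevog]
  result: [zevog]

2 then 1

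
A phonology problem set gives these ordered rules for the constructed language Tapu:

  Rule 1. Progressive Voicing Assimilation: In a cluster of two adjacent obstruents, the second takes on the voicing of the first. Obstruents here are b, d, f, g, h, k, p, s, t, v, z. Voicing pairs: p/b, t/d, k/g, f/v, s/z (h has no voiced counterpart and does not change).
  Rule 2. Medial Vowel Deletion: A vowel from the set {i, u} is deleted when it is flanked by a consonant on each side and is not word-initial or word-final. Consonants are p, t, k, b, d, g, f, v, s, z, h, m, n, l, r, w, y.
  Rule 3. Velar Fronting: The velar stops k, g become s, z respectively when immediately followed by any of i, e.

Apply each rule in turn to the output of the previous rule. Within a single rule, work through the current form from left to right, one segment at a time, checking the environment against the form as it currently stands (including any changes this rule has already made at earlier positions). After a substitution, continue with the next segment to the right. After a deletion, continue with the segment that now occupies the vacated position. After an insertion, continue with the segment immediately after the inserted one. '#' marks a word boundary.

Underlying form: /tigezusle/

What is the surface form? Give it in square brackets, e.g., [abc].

[tzezsle]

Rule 1 Progressive Voicing Assimilation: no change — [tigezusle]
Rule 2 Medial Vowel Deletion: [tigezusle] → [tgezsle]
Rule 3 Velar Fronting: [tgezsle] → [tzezsle]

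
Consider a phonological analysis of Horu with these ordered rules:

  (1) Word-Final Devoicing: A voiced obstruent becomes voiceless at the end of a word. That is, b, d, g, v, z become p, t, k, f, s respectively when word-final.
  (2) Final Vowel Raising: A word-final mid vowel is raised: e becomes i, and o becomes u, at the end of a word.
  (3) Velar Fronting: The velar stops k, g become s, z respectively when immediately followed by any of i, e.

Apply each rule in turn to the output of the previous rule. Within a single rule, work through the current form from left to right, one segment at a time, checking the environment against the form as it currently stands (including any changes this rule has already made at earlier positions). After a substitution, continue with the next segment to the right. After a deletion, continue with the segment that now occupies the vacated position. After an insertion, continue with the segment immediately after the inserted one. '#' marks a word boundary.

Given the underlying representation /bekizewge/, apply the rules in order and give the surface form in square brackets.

[besizewzi]

(1) Word-Final Devoicing: no change — [bekizewge]
(2) Final Vowel Raising: [bekizewge] → [bekizewgi]
(3) Velar Fronting: [bekizewgi] → [besizewzi]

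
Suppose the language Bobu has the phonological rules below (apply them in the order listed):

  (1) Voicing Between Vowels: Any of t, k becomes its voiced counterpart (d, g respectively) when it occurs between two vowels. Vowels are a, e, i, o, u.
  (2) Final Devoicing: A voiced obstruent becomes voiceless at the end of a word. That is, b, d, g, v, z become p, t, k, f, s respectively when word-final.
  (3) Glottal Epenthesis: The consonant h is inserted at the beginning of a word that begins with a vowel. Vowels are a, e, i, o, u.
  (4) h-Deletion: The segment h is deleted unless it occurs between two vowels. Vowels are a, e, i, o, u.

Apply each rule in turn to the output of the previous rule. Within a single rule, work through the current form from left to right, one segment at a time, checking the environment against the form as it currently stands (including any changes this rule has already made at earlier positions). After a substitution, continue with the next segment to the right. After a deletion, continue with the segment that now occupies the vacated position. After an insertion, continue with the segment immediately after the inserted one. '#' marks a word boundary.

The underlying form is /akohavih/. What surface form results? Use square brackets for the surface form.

(1) Voicing Between Vowels: [akohavih] → [agohavih]
(2) Final Devoicing: no change — [agohavih]
(3) Glottal Epenthesis: [agohavih] → [hagohavih]
(4) h-Deletion: [hagohavih] → [agohavi]

[agohavi]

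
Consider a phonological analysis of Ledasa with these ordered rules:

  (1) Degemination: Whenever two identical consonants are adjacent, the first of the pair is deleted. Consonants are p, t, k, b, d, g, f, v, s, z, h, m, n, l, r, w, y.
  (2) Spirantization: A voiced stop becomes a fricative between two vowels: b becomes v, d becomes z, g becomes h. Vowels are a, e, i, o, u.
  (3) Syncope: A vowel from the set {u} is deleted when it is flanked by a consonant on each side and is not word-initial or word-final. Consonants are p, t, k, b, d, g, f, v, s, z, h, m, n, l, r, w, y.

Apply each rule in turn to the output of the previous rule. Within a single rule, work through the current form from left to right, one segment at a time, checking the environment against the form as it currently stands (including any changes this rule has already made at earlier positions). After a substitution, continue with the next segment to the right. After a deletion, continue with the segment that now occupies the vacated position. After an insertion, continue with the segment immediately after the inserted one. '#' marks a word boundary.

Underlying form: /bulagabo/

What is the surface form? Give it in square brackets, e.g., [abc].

[blahavo]

(1) Degemination: no change — [bulagabo]
(2) Spirantization: [bulagabo] → [bulahavo]
(3) Syncope: [bulahavo] → [blahavo]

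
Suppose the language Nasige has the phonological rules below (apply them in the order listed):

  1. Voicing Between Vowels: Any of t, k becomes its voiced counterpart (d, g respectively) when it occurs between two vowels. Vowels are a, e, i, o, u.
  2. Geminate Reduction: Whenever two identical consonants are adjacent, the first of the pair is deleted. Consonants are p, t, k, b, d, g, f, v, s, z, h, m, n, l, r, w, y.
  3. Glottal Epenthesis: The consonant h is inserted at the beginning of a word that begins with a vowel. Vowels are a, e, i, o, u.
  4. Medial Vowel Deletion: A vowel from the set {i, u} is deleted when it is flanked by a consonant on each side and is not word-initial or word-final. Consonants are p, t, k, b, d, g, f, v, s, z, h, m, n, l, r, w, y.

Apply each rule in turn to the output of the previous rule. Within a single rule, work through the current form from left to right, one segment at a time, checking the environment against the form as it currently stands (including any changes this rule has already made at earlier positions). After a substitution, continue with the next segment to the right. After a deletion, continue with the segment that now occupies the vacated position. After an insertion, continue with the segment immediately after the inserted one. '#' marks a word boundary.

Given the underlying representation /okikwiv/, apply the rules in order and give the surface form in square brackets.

[hogkwv]

1 Voicing Between Vowels: [okikwiv] → [ogikwiv]
2 Geminate Reduction: no change — [ogikwiv]
3 Glottal Epenthesis: [ogikwiv] → [hogikwiv]
4 Medial Vowel Deletion: [hogikwiv] → [hogkwv]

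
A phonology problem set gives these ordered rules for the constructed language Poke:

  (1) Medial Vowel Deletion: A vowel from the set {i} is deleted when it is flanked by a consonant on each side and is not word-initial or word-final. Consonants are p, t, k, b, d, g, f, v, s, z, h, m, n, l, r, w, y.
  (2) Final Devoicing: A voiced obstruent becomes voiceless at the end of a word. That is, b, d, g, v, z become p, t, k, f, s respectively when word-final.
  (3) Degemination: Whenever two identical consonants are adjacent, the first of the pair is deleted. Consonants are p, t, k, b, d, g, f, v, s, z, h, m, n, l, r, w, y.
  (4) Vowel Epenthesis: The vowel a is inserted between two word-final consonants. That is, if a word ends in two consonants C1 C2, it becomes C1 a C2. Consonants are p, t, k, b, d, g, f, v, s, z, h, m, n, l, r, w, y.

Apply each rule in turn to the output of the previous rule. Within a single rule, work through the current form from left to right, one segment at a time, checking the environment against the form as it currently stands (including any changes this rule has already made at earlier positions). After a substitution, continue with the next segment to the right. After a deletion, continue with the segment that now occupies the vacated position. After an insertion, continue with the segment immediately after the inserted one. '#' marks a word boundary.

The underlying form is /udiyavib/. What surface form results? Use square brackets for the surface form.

[udyavap]

(1) Medial Vowel Deletion: [udiyavib] → [udyavb]
(2) Final Devoicing: [udyavb] → [udyavp]
(3) Degemination: no change — [udyavp]
(4) Vowel Epenthesis: [udyavp] → [udyavap]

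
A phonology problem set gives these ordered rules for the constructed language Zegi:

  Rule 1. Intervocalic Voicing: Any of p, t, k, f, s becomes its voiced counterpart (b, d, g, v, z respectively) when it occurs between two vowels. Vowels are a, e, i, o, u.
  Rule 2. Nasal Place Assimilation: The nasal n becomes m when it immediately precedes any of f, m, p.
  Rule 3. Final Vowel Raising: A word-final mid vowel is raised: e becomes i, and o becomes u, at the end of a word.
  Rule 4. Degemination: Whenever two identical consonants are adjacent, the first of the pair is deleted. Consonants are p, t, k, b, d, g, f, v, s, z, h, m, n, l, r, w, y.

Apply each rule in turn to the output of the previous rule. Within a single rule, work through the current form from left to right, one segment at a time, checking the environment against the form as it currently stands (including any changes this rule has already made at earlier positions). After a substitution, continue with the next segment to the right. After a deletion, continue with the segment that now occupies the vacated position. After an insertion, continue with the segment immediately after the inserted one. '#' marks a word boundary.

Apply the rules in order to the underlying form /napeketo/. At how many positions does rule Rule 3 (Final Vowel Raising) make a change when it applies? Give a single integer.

1

Rule 1 Intervocalic Voicing: [napeketo] → [nabegedo]
Rule 2 Nasal Place Assimilation: no change — [nabegedo]
Rule 3 Final Vowel Raising: [nabegedo] → [nabegedu]
Rule 4 Degemination: no change — [nabegedu]
Rule Rule 3 changed 1 position(s).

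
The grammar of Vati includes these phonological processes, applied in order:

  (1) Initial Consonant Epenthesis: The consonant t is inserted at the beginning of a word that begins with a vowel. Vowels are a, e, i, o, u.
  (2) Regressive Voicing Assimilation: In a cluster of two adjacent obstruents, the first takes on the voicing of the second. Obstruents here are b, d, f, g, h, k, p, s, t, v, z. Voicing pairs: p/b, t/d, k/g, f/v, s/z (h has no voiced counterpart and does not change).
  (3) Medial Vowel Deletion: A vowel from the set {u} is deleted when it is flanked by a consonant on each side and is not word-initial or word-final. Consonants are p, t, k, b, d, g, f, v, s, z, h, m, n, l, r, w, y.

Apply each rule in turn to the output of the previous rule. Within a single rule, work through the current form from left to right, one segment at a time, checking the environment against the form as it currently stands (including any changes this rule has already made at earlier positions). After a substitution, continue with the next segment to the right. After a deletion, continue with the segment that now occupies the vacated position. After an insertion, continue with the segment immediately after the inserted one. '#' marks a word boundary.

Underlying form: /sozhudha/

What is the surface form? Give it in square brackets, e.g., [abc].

[soshtha]

(1) Initial Consonant Epenthesis: no change — [sozhudha]
(2) Regressive Voicing Assimilation: [sozhudha] → [soshutha]
(3) Medial Vowel Deletion: [soshutha] → [soshtha]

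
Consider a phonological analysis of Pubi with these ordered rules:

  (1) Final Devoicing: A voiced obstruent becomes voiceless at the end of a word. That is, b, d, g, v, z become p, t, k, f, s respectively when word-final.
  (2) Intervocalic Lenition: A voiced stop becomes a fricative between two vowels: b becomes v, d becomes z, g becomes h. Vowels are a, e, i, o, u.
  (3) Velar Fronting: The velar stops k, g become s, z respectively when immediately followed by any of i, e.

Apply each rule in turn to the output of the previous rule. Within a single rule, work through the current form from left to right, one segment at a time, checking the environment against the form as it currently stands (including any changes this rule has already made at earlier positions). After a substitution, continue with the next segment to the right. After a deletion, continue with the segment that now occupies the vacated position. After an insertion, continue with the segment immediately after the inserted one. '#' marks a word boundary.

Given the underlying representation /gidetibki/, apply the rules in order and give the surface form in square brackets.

[zizetibsi]

(1) Final Devoicing: no change — [gidetibki]
(2) Intervocalic Lenition: [gidetibki] → [gizetibki]
(3) Velar Fronting: [gizetibki] → [zizetibsi]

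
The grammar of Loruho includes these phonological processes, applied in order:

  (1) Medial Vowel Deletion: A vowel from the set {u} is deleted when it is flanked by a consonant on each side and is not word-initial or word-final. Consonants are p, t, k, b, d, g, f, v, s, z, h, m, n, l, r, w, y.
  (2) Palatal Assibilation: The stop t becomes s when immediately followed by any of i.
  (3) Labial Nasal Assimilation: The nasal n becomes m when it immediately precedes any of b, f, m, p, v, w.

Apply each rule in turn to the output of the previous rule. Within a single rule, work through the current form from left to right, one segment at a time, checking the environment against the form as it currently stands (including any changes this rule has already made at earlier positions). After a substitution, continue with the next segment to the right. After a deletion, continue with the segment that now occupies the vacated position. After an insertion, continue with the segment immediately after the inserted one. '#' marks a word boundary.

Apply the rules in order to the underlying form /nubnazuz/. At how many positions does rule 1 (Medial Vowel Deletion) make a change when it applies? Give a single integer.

2

(1) Medial Vowel Deletion: [nubnazuz] → [nbnazz]
(2) Palatal Assibilation: no change — [nbnazz]
(3) Labial Nasal Assimilation: [nbnazz] → [mbnazz]
Rule 1 changed 2 position(s).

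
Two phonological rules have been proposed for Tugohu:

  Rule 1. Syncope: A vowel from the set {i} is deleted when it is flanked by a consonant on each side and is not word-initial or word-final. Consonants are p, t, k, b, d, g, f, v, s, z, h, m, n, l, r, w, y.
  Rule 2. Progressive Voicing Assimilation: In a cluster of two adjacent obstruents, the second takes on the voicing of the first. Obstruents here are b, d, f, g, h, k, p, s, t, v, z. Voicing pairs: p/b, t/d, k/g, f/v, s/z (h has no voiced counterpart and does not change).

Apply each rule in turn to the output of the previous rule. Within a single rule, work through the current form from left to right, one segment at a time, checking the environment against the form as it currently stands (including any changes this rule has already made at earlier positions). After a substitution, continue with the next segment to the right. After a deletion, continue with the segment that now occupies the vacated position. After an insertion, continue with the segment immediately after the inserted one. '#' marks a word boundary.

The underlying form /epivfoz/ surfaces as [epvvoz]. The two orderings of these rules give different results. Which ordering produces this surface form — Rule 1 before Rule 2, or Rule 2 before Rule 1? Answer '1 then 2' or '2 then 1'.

2 then 1

Order 1 then 2:
  1 Syncope: [epivfoz] → [epvfoz]
  2 Progressive Voicing Assimilation: [epvfoz] → [epffoz]
  result: [epffoz]
Order 2 then 1:
  2 Progressive Voicing Assimilation: [epivfoz] → [epivvoz]
  1 Syncope: [epivvoz] → [epvvoz]
  result: [epvvoz]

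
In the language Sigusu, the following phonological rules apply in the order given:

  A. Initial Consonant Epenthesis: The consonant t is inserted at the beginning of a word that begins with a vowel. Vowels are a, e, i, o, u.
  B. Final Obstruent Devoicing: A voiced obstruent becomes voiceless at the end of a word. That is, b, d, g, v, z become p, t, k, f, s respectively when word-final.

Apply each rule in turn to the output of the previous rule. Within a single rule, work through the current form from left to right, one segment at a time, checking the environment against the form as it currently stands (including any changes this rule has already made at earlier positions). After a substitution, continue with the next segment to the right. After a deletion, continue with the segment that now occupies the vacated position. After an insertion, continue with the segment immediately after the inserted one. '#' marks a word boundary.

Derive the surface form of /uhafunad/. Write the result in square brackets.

A Initial Consonant Epenthesis: [uhafunad] → [tuhafunad]
B Final Obstruent Devoicing: [tuhafunad] → [tuhafunat]

[tuhafunat]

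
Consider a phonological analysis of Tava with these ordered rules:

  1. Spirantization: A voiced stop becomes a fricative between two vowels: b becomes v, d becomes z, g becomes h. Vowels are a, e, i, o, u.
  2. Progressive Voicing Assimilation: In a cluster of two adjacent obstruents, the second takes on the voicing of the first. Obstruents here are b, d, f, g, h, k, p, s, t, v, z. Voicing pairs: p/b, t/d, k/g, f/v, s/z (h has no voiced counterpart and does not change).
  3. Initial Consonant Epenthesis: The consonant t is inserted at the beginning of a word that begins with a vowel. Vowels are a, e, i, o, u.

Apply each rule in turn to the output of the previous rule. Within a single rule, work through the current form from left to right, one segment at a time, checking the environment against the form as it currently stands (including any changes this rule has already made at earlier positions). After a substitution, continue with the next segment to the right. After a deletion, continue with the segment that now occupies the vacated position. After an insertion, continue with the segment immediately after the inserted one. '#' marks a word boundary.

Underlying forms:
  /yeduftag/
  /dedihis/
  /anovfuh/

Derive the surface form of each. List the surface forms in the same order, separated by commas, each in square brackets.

[yezuftag], [dezihis], [tanovvuh]

/yeduftag/:
  1 Spirantization: [yeduftag] → [yezuftag]
  2 Progressive Voicing Assimilation: no change — [yezuftag]
  3 Initial Consonant Epenthesis: no change — [yezuftag]
/dedihis/:
  1 Spirantization: [dedihis] → [dezihis]
  2 Progressive Voicing Assimilation: no change — [dezihis]
  3 Initial Consonant Epenthesis: no change — [dezihis]
/anovfuh/:
  1 Spirantization: no change — [anovfuh]
  2 Progressive Voicing Assimilation: [anovfuh] → [anovvuh]
  3 Initial Consonant Epenthesis: [anovvuh] → [tanovvuh]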